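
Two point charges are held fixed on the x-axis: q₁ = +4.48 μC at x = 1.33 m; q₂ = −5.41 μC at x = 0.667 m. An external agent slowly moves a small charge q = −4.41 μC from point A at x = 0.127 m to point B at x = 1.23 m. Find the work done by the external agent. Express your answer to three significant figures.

-1.64 J

For quasistatic motion the external work equals the change in potential energy: W_ext = qΔV = q(V_B − V_A).
At A: distances to the source charges are 1.20 m, 0.540 m; V_A = Σ kqᵢ/rᵢ = -5.66×10⁴ V.
At B: distances to the source charges are 0.100 m, 0.563 m; V_B = Σ kqᵢ/rᵢ = 3.16×10⁵ V.
ΔV = V_B − V_A = 3.73×10⁵ V.
W_ext = qΔV = (-4.41×10⁻⁶ C)(3.73×10⁵ V) = -1.64 J.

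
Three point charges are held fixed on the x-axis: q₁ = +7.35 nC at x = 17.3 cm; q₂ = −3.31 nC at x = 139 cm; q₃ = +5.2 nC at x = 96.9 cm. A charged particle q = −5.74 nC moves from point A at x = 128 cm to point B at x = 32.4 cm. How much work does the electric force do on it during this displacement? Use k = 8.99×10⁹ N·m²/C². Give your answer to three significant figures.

3.11×10⁻⁶ J

The work done by the electric force is W_field = −ΔU = −q(V_B − V_A) = q(V_A − V_B).
At A: distances to the source charges are 1.11 m, 0.110 m, 0.311 m; V_A = Σ kqᵢ/rᵢ = -60.5 V.
At B: distances to the source charges are 0.151 m, 1.07 m, 0.645 m; V_B = Σ kqᵢ/rᵢ = 482 V.
ΔV = V_B − V_A = 543 V.
W_field = −qΔV = −(-5.74×10⁻⁹ C)(543 V) = 3.11×10⁻⁶ J.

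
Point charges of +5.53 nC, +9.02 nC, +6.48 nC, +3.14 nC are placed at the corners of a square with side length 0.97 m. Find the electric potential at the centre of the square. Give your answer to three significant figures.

317 V

Electric potential is a scalar, so the contributions from each charge add algebraically: V = Σ kqᵢ/rᵢ.
The distance from each corner to the centre is a√2/2 = 0.686 m.
V = k[(5.53×10⁻⁹)/(0.686) + (9.02×10⁻⁹)/(0.686) + (6.48×10⁻⁹)/(0.686) + (3.14×10⁻⁹)/(0.686)] = 317 V.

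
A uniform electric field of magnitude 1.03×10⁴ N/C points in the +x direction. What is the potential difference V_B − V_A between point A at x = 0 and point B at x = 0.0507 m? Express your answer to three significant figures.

-522 V

In a uniform field, potential decreases in the direction of E: V_B − V_A = −E·Δx.
V_B − V_A = −(1.03×10⁴ V/m)(0.0507 m) = -522 V.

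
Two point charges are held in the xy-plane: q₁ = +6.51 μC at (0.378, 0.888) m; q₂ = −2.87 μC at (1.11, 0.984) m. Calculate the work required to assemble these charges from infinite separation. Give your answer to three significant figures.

The assembly work is the sum of pairwise potential energies, U = Σ_{i<j} kqᵢqⱼ/rᵢⱼ.
Pair separations: r₁₂ = 0.738 m.
U = (-0.228) = -0.228 J.

-0.228 J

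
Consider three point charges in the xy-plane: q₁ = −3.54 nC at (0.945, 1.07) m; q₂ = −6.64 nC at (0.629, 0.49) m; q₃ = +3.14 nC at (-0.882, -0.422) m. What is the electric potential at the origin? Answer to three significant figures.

-68.3 V

Electric potential is a scalar, so the contributions from each charge add algebraically: V = Σ kqᵢ/rᵢ.
Distances from the field point to each charge: r₁ = 1.43 m, r₂ = 0.797 m, r₃ = 0.978 m.
V = k[(-3.54×10⁻⁹)/(1.43) + (-6.64×10⁻⁹)/(0.797) + (3.14×10⁻⁹)/(0.978)] = -68.3 V.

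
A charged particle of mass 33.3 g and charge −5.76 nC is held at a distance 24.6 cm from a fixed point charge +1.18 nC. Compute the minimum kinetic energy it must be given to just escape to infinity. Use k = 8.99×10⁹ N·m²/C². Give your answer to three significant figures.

To just escape, total mechanical energy must reach zero at infinity: ½mv²_min + U = 0, so ½mv²_min = −U = |kQq|/r.
|U| = |kQq|/r = (8.99×10⁹ N·m²/C²)(1.18×10⁻⁹)(5.76×10⁻⁹)/(0.246) = 2.48×10⁻⁷ J.

2.48×10⁻⁷ J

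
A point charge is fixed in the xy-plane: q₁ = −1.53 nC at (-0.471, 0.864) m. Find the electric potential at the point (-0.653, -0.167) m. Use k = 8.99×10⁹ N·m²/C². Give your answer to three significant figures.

-13.1 V

The total potential is the scalar sum of each charge's contribution, V = Σ kqᵢ/rᵢ.
Distances from the field point to each charge: r₁ = 1.05 m.
V = k[(-1.53×10⁻⁹)/(1.05)] = -13.1 V.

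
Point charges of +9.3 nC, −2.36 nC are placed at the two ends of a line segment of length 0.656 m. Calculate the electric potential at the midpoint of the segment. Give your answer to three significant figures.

190 V

Electric potential is a scalar, so the contributions from each charge add algebraically: V = Σ kqᵢ/rᵢ.
Each charge is 0.328 m from the midpoint.
V = k[(9.30×10⁻⁹)/(0.328) + (-2.36×10⁻⁹)/(0.328)] = 190 V.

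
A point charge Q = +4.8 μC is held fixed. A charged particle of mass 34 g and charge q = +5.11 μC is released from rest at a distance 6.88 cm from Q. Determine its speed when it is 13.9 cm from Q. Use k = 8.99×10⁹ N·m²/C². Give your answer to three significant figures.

Only the electrostatic force acts, so mechanical energy is conserved: ½mv² = U₁ − U₂ = kQq(1/r₁ − 1/r₂).
U₁ − U₂ = (8.99×10⁹ N·m²/C²)(4.80×10⁻⁶ C)(5.11×10⁻⁶ C)(1/0.0688 − 1/0.139) = 1.62 J.
v = √(2·1.62/0.0340) = 9.76 m/s.

9.76 m/s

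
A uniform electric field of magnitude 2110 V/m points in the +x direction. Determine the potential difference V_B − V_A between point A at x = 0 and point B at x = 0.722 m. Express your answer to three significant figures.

-1520 V

In a uniform field, potential decreases in the direction of E: V_B − V_A = −E·Δx.
V_B − V_A = −(2110 V/m)(0.722 m) = -1520 V.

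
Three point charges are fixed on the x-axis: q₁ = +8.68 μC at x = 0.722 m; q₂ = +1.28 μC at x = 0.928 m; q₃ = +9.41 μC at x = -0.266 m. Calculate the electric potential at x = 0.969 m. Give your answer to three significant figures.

Electric potential is a scalar, so the contributions from each charge add algebraically: V = Σ kqᵢ/rᵢ.
Distances from the field point to each charge: r₁ = 0.247 m, r₂ = 0.0410 m, r₃ = 1.23 m.
V = k[(8.68×10⁻⁶)/(0.247) + (1.28×10⁻⁶)/(0.0410) + (9.41×10⁻⁶)/(1.23)] = 6.65×10⁵ V.

6.65×10⁵ V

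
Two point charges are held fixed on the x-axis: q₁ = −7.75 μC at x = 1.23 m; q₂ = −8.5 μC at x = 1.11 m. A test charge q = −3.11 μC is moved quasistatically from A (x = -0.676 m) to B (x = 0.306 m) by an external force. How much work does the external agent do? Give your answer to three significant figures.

0.283 J

For quasistatic motion the external work equals the change in potential energy: W_ext = qΔV = q(V_B − V_A).
At A: distances to the source charges are 1.91 m, 1.79 m; V_A = Σ kqᵢ/rᵢ = -7.93×10⁴ V.
At B: distances to the source charges are 0.924 m, 0.804 m; V_B = Σ kqᵢ/rᵢ = -1.70×10⁵ V.
ΔV = V_B − V_A = -9.11×10⁴ V.
W_ext = qΔV = (-3.11×10⁻⁶ C)(-9.11×10⁴ V) = 0.283 J.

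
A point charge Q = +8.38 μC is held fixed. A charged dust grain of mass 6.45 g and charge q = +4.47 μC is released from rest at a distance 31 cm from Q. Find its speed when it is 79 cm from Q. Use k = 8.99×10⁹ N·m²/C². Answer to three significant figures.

14.3 m/s

Only the electrostatic force acts, so mechanical energy is conserved: ½mv² = U₁ − U₂ = kQq(1/r₁ − 1/r₂).
U₁ − U₂ = (8.99×10⁹ N·m²/C²)(8.38×10⁻⁶ C)(4.47×10⁻⁶ C)(1/0.310 − 1/0.790) = 0.660 J.
v = √(2·0.660/6.45×10⁻³) = 14.3 m/s.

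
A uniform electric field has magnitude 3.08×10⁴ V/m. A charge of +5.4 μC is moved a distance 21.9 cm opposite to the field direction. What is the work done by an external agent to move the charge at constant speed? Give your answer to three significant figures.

The potential change for a displacement 21.9 cm opposite to the field direction is ΔV = +Ed = 6750 V.
W_ext = qΔV = 0.0364 J.

0.0364 J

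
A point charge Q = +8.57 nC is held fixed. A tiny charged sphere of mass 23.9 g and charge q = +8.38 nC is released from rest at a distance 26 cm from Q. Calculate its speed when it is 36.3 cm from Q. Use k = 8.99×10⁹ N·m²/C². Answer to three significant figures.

Only the electrostatic force acts, so mechanical energy is conserved: ½mv² = U₁ − U₂ = kQq(1/r₁ − 1/r₂).
U₁ − U₂ = (8.99×10⁹ N·m²/C²)(8.57×10⁻⁹ C)(8.38×10⁻⁹ C)(1/0.260 − 1/0.363) = 7.05×10⁻⁷ J.
v = √(2·7.05×10⁻⁷/0.0239) = 7.68×10⁻³ m/s.

7.68×10⁻³ m/s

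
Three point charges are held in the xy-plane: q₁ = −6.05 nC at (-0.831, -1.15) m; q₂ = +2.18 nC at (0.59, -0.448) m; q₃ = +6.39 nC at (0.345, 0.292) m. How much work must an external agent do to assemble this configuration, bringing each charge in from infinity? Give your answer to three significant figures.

The work to assemble the configuration equals its total potential energy, U = Σ kqᵢqⱼ/rᵢⱼ over all pairs.
Pair separations: r₁₂ = 1.58 m, r₁₃ = 1.86 m, r₂₃ = 0.780 m.
U = (-7.48×10⁻⁸) + (-1.87×10⁻⁷) + (1.61×10⁻⁷) = -1.01×10⁻⁷ J.

-1.01×10⁻⁷ J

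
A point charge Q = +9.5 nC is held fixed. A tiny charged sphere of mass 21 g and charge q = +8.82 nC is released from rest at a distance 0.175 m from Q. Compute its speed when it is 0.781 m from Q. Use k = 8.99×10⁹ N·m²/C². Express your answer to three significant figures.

Only the electrostatic force acts, so mechanical energy is conserved: ½mv² = U₁ − U₂ = kQq(1/r₁ − 1/r₂).
U₁ − U₂ = (8.99×10⁹ N·m²/C²)(9.50×10⁻⁹ C)(8.82×10⁻⁹ C)(1/0.175 − 1/0.781) = 3.34×10⁻⁶ J.
v = √(2·3.34×10⁻⁶/0.0210) = 0.0178 m/s.

0.0178 m/s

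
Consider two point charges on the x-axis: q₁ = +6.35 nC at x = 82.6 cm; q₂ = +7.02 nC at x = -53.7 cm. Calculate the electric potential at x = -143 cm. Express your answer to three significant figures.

The total potential is the scalar sum of each charge's contribution, V = Σ kqᵢ/rᵢ.
Distances from the field point to each charge: r₁ = 2.26 m, r₂ = 0.893 m.
V = k[(6.35×10⁻⁹)/(2.26) + (7.02×10⁻⁹)/(0.893)] = 96.0 V.

96.0 V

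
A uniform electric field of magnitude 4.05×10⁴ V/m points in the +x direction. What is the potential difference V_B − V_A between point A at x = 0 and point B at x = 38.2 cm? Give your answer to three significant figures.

-1.55×10⁴ V

In a uniform field, potential decreases in the direction of E: V_B − V_A = −E·Δx.
V_B − V_A = −(4.05×10⁴ V/m)(0.382 m) = -1.55×10⁴ V.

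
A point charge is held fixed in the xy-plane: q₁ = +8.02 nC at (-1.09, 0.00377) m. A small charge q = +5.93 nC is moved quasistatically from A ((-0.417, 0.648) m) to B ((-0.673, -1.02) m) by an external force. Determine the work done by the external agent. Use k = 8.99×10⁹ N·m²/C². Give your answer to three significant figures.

-7.22×10⁻⁸ J

For quasistatic motion the external work equals the change in potential energy: W_ext = qΔV = q(V_B − V_A).
At A: distance to the source charge is 0.932 m; V_A = kq₁/r = 77.4 V.
At B: distance to the source charge is 1.11 m; V_B = kq₁/r = 65.2 V.
ΔV = V_B − V_A = -12.2 V.
W_ext = qΔV = (5.93×10⁻⁹ C)(-12.2 V) = -7.22×10⁻⁸ J.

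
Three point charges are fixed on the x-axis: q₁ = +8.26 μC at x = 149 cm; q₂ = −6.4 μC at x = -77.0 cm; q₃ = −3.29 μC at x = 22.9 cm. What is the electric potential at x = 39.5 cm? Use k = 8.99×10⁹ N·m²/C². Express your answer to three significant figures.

Electric potential is a scalar, so the contributions from each charge add algebraically: V = Σ kqᵢ/rᵢ.
Distances from the field point to each charge: r₁ = 1.09 m, r₂ = 1.17 m, r₃ = 0.166 m.
V = k[(8.26×10⁻⁶)/(1.09) + (-6.40×10⁻⁶)/(1.17) + (-3.29×10⁻⁶)/(0.166)] = -1.60×10⁵ V.

-1.60×10⁵ V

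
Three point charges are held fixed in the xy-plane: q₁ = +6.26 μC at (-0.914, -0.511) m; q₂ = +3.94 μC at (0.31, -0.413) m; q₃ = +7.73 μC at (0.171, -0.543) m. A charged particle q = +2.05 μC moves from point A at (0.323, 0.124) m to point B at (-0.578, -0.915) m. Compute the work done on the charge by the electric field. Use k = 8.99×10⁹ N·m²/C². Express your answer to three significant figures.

The work done by the electric force is W_field = −ΔU = −q(V_B − V_A) = q(V_A − V_B).
At A: distances to the source charges are 1.39 m, 0.537 m, 0.684 m; V_A = Σ kqᵢ/rᵢ = 2.08×10⁵ V.
At B: distances to the source charges are 0.525 m, 1.02 m, 0.836 m; V_B = Σ kqᵢ/rᵢ = 2.25×10⁵ V.
ΔV = V_B − V_A = 1.69×10⁴ V.
W_field = −qΔV = −(2.05×10⁻⁶ C)(1.69×10⁴ V) = -0.0347 J.

-0.0347 J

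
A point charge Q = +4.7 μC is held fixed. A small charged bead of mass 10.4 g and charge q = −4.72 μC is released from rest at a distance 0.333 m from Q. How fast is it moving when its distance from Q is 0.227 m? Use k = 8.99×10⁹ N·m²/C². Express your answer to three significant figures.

7.33 m/s

Only the electrostatic force acts, so mechanical energy is conserved: ½mv² = U₁ − U₂ = kQq(1/r₁ − 1/r₂).
U₁ − U₂ = (8.99×10⁹ N·m²/C²)(4.70×10⁻⁶ C)(-4.72×10⁻⁶ C)(1/0.333 − 1/0.227) = 0.280 J.
v = √(2·0.280/0.0104) = 7.33 m/s.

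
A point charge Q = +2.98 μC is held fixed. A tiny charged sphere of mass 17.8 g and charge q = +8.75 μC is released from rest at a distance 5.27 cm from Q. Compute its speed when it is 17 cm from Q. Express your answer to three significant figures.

Only the electrostatic force acts, so mechanical energy is conserved: ½mv² = U₁ − U₂ = kQq(1/r₁ − 1/r₂).
U₁ − U₂ = (8.99×10⁹ N·m²/C²)(2.98×10⁻⁶ C)(8.75×10⁻⁶ C)(1/0.0527 − 1/0.170) = 3.07 J.
v = √(2·3.07/0.0178) = 18.6 m/s.

18.6 m/s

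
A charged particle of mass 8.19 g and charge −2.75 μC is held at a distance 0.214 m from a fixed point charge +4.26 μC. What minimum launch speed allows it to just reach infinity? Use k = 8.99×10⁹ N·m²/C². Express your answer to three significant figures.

11.0 m/s

To just escape, total mechanical energy must reach zero at infinity: ½mv²_min + U = 0, so ½mv²_min = −U = |kQq|/r.
|U| = |kQq|/r = (8.99×10⁹ N·m²/C²)(4.26×10⁻⁶)(2.75×10⁻⁶)/(0.214) = 0.492 J.
v_min = √(2|U|/m) = √(2·0.492/8.19×10⁻³) = 11.0 m/s.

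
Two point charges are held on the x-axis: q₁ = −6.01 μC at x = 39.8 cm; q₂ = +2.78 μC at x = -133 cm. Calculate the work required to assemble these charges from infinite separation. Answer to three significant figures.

-0.0869 J

The assembly work is the sum of pairwise potential energies, U = Σ_{i<j} kqᵢqⱼ/rᵢⱼ.
Pair separations: r₁₂ = 1.73 m.
U = (-0.0869) = -0.0869 J.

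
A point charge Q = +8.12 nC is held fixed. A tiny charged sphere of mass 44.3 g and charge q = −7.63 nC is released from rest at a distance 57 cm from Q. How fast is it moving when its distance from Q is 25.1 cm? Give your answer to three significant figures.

7.49×10⁻³ m/s

Only the electrostatic force acts, so mechanical energy is conserved: ½mv² = U₁ − U₂ = kQq(1/r₁ − 1/r₂).
U₁ − U₂ = (8.99×10⁹ N·m²/C²)(8.12×10⁻⁹ C)(-7.63×10⁻⁹ C)(1/0.570 − 1/0.251) = 1.24×10⁻⁶ J.
v = √(2·1.24×10⁻⁶/0.0443) = 7.49×10⁻³ m/s.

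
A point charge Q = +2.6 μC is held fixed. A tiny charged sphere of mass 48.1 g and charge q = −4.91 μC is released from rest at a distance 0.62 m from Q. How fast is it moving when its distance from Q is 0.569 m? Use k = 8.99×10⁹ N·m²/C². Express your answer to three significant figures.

Only the electrostatic force acts, so mechanical energy is conserved: ½mv² = U₁ − U₂ = kQq(1/r₁ − 1/r₂).
U₁ − U₂ = (8.99×10⁹ N·m²/C²)(2.60×10⁻⁶ C)(-4.91×10⁻⁶ C)(1/0.620 − 1/0.569) = 0.0166 J.
v = √(2·0.0166/0.0481) = 0.831 m/s.

0.831 m/s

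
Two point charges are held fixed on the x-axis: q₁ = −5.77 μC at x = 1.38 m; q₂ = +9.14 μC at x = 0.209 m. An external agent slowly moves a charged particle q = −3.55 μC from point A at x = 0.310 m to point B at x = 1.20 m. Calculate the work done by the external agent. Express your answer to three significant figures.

For quasistatic motion the external work equals the change in potential energy: W_ext = qΔV = q(V_B − V_A).
At A: distances to the source charges are 1.07 m, 0.101 m; V_A = Σ kqᵢ/rᵢ = 7.65×10⁵ V.
At B: distances to the source charges are 0.180 m, 0.991 m; V_B = Σ kqᵢ/rᵢ = -2.05×10⁵ V.
ΔV = V_B − V_A = -9.70×10⁵ V.
W_ext = qΔV = (-3.55×10⁻⁶ C)(-9.70×10⁵ V) = 3.44 J.

3.44 J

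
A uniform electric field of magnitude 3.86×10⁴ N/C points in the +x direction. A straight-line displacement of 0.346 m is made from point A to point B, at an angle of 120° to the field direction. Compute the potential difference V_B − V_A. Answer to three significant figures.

Only the component of displacement along E changes the potential: ΔV = −E·d·cosθ.
ΔV = −(3.86×10⁴ V/m)(0.346 m)cos120° = 6680 V.

6680 V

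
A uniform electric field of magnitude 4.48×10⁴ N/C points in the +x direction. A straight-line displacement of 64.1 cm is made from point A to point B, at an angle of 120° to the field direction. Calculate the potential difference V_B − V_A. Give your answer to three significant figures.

1.44×10⁴ V

Only the component of displacement along E changes the potential: ΔV = −E·d·cosθ.
ΔV = −(4.48×10⁴ V/m)(0.641 m)cos120° = 1.44×10⁴ V.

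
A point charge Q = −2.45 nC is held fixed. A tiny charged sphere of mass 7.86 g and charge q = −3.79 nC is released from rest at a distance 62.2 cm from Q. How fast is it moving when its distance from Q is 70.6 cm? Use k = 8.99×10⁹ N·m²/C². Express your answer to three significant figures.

2.02×10⁻³ m/s

Only the electrostatic force acts, so mechanical energy is conserved: ½mv² = U₁ − U₂ = kQq(1/r₁ − 1/r₂).
U₁ − U₂ = (8.99×10⁹ N·m²/C²)(-2.45×10⁻⁹ C)(-3.79×10⁻⁹ C)(1/0.622 − 1/0.706) = 1.60×10⁻⁸ J.
v = √(2·1.60×10⁻⁸/7.86×10⁻³) = 2.02×10⁻³ m/s.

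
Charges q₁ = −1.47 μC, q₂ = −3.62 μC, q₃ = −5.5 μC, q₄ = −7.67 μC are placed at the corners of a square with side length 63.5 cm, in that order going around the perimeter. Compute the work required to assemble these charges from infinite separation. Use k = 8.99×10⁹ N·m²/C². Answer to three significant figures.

1.47 J

The work to assemble the configuration equals its total potential energy, U = Σ kqᵢqⱼ/rᵢⱼ over all pairs.
The four side pairs have separation 0.635 m and the two diagonal pairs 0.898 m.
Summing all 6 pair terms gives U = 1.47 J.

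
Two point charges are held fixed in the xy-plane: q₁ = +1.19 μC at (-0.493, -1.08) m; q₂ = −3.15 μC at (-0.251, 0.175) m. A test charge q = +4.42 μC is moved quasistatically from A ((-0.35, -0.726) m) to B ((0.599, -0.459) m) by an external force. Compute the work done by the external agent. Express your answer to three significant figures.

-0.0662 J

For quasistatic motion the external work equals the change in potential energy: W_ext = qΔV = q(V_B − V_A).
At A: distances to the source charges are 0.382 m, 0.906 m; V_A = Σ kqᵢ/rᵢ = -3220 V.
At B: distances to the source charges are 1.26 m, 1.06 m; V_B = Σ kqᵢ/rᵢ = -1.82×10⁴ V.
ΔV = V_B − V_A = -1.50×10⁴ V.
W_ext = qΔV = (4.42×10⁻⁶ C)(-1.50×10⁴ V) = -0.0662 J.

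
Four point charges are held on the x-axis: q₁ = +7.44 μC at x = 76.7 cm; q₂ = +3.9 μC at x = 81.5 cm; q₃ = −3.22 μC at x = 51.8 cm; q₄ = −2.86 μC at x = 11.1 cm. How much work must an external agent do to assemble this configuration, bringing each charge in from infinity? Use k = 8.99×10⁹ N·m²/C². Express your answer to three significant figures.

The work to assemble the configuration equals its total potential energy, U = Σ kqᵢqⱼ/rᵢⱼ over all pairs.
Pair separations: r₁₂ = 0.0480 m, r₁₃ = 0.249 m, r₁₄ = 0.656 m, r₂₃ = 0.297 m, r₂₄ = 0.704 m, r₃₄ = 0.407 m.
Summing all 6 pair terms gives U = 3.96 J.

3.96 J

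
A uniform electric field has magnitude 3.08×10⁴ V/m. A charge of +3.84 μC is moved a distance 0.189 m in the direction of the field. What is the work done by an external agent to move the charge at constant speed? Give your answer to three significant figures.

-0.0224 J

The potential change for a displacement 0.189 m in the direction of the field is ΔV = −Ed = -5820 V.
W_ext = qΔV = -0.0224 J.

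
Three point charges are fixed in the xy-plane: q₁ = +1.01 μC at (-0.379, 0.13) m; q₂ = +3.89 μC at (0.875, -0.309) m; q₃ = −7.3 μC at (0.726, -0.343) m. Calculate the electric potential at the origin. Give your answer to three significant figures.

-2.14×10⁴ V

Electric potential is a scalar, so the contributions from each charge add algebraically: V = Σ kqᵢ/rᵢ.
Distances from the field point to each charge: r₁ = 0.401 m, r₂ = 0.928 m, r₃ = 0.803 m.
V = k[(1.01×10⁻⁶)/(0.401) + (3.89×10⁻⁶)/(0.928) + (-7.30×10⁻⁶)/(0.803)] = -2.14×10⁴ V.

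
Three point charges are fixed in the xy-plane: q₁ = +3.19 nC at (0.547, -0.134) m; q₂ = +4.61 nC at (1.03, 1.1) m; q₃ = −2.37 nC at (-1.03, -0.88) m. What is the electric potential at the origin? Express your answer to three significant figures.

62.7 V

Electric potential is a scalar, so the contributions from each charge add algebraically: V = Σ kqᵢ/rᵢ.
Distances from the field point to each charge: r₁ = 0.563 m, r₂ = 1.51 m, r₃ = 1.35 m.
V = k[(3.19×10⁻⁹)/(0.563) + (4.61×10⁻⁹)/(1.51) + (-2.37×10⁻⁹)/(1.35)] = 62.7 V.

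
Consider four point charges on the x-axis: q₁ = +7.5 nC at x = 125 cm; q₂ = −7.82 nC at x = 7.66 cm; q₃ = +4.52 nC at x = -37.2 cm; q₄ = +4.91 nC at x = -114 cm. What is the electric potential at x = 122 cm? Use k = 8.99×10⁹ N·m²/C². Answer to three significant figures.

2230 V

The total potential is the scalar sum of each charge's contribution, V = Σ kqᵢ/rᵢ.
Distances from the field point to each charge: r₁ = 0.0300 m, r₂ = 1.14 m, r₃ = 1.59 m, r₄ = 2.36 m.
V = k[(7.50×10⁻⁹)/(0.0300) + (-7.82×10⁻⁹)/(1.14) + (4.52×10⁻⁹)/(1.59) + (4.91×10⁻⁹)/(2.36)] = 2230 V.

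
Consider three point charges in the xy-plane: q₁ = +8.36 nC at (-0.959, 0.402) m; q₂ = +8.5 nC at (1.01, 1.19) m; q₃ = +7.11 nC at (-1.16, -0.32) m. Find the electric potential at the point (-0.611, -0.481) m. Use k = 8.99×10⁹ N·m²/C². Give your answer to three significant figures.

224 V

Electric potential is a scalar, so the contributions from each charge add algebraically: V = Σ kqᵢ/rᵢ.
Distances from the field point to each charge: r₁ = 0.949 m, r₂ = 2.33 m, r₃ = 0.572 m.
V = k[(8.36×10⁻⁹)/(0.949) + (8.50×10⁻⁹)/(2.33) + (7.11×10⁻⁹)/(0.572)] = 224 V.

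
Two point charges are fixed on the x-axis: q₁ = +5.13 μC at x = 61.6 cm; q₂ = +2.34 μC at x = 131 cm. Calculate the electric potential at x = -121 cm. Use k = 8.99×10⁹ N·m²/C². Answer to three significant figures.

The total potential is the scalar sum of each charge's contribution, V = Σ kqᵢ/rᵢ.
Distances from the field point to each charge: r₁ = 1.83 m, r₂ = 2.52 m.
V = k[(5.13×10⁻⁶)/(1.83) + (2.34×10⁻⁶)/(2.52)] = 3.36×10⁴ V.

3.36×10⁴ V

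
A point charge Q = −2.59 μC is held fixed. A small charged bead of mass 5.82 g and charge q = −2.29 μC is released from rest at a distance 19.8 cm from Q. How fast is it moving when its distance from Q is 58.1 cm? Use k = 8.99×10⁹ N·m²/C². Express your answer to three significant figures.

Only the electrostatic force acts, so mechanical energy is conserved: ½mv² = U₁ − U₂ = kQq(1/r₁ − 1/r₂).
U₁ − U₂ = (8.99×10⁹ N·m²/C²)(-2.59×10⁻⁶ C)(-2.29×10⁻⁶ C)(1/0.198 − 1/0.581) = 0.178 J.
v = √(2·0.178/5.82×10⁻³) = 7.81 m/s.

7.81 m/s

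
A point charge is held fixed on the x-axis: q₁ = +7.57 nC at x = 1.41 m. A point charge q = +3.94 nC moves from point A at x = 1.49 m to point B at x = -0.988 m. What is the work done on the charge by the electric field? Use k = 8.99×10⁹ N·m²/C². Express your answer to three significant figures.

3.24×10⁻⁶ J

The work done by the electric force is W_field = −ΔU = −q(V_B − V_A) = q(V_A − V_B).
At A: distance to the source charge is 0.0800 m; V_A = kq₁/r = 851 V.
At B: distance to the source charge is 2.40 m; V_B = kq₁/r = 28.4 V.
ΔV = V_B − V_A = -822 V.
W_field = −qΔV = −(3.94×10⁻⁹ C)(-822 V) = 3.24×10⁻⁶ J.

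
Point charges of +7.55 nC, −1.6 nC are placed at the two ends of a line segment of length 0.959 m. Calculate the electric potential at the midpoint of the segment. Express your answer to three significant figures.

The total potential is the scalar sum of each charge's contribution, V = Σ kqᵢ/rᵢ.
Each charge is 0.479 m from the midpoint.
V = k[(7.55×10⁻⁹)/(0.479) + (-1.60×10⁻⁹)/(0.479)] = 112 V.

112 V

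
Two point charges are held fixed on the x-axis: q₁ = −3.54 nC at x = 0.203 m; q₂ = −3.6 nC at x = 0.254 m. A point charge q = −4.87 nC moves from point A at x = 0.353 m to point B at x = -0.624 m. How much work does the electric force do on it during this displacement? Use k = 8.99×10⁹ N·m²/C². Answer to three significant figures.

The work done by the electric force is W_field = −ΔU = −q(V_B − V_A) = q(V_A − V_B).
At A: distances to the source charges are 0.150 m, 0.0990 m; V_A = Σ kqᵢ/rᵢ = -539 V.
At B: distances to the source charges are 0.827 m, 0.878 m; V_B = Σ kqᵢ/rᵢ = -75.3 V.
ΔV = V_B − V_A = 464 V.
W_field = −qΔV = −(-4.87×10⁻⁹ C)(464 V) = 2.26×10⁻⁶ J.

2.26×10⁻⁶ J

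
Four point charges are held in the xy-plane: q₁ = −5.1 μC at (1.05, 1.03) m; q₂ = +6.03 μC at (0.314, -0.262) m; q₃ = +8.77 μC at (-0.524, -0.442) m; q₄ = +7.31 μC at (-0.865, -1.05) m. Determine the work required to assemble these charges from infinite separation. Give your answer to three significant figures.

1.17 J

The work to assemble the configuration equals its total potential energy, U = Σ kqᵢqⱼ/rᵢⱼ over all pairs.
Pair separations: r₁₂ = 1.49 m, r₁₃ = 2.16 m, r₁₄ = 2.83 m, r₂₃ = 0.857 m, r₂₄ = 1.42 m, r₃₄ = 0.697 m.
Summing all 6 pair terms gives U = 1.17 J.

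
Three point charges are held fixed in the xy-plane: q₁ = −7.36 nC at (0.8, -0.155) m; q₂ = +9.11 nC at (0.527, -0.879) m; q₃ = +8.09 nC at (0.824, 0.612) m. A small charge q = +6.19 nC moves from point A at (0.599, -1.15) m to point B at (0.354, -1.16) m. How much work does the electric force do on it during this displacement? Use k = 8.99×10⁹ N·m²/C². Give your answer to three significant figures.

The work done by the electric force is W_field = −ΔU = −q(V_B − V_A) = q(V_A − V_B).
At A: distances to the source charges are 1.02 m, 0.280 m, 1.78 m; V_A = Σ kqᵢ/rᵢ = 268 V.
At B: distances to the source charges are 1.10 m, 0.330 m, 1.83 m; V_B = Σ kqᵢ/rᵢ = 228 V.
ΔV = V_B − V_A = -40.2 V.
W_field = −qΔV = −(6.19×10⁻⁹ C)(-40.2 V) = 2.49×10⁻⁷ J.

2.49×10⁻⁷ J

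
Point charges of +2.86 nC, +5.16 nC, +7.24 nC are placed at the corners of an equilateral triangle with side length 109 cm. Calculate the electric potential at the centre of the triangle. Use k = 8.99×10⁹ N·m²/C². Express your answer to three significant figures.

218 V

The total potential is the scalar sum of each charge's contribution, V = Σ kqᵢ/rᵢ.
The distance from each vertex to the centroid is a/√3 = 0.629 m.
V = k[(2.86×10⁻⁹)/(0.629) + (5.16×10⁻⁹)/(0.629) + (7.24×10⁻⁹)/(0.629)] = 218 V.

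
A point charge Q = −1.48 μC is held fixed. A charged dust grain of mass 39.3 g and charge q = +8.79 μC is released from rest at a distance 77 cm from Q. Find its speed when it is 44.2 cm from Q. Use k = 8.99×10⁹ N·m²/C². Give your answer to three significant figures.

Only the electrostatic force acts, so mechanical energy is conserved: ½mv² = U₁ − U₂ = kQq(1/r₁ − 1/r₂).
U₁ − U₂ = (8.99×10⁹ N·m²/C²)(-1.48×10⁻⁶ C)(8.79×10⁻⁶ C)(1/0.770 − 1/0.442) = 0.113 J.
v = √(2·0.113/0.0393) = 2.39 m/s.

2.39 m/s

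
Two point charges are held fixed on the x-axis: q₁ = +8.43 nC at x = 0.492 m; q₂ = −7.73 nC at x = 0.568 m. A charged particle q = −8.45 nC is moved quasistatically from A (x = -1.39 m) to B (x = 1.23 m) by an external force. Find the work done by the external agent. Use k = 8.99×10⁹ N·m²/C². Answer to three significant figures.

For quasistatic motion the external work equals the change in potential energy: W_ext = qΔV = q(V_B − V_A).
At A: distances to the source charges are 1.88 m, 1.96 m; V_A = Σ kqᵢ/rᵢ = 4.78 V.
At B: distances to the source charges are 0.738 m, 0.662 m; V_B = Σ kqᵢ/rᵢ = -2.28 V.
ΔV = V_B − V_A = -7.06 V.
W_ext = qΔV = (-8.45×10⁻⁹ C)(-7.06 V) = 5.97×10⁻⁸ J.

5.97×10⁻⁸ J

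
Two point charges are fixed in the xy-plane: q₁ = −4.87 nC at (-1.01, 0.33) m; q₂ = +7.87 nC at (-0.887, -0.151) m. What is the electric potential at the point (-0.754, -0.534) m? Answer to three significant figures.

126 V

Electric potential is a scalar, so the contributions from each charge add algebraically: V = Σ kqᵢ/rᵢ.
Distances from the field point to each charge: r₁ = 0.901 m, r₂ = 0.405 m.
V = k[(-4.87×10⁻⁹)/(0.901) + (7.87×10⁻⁹)/(0.405)] = 126 V.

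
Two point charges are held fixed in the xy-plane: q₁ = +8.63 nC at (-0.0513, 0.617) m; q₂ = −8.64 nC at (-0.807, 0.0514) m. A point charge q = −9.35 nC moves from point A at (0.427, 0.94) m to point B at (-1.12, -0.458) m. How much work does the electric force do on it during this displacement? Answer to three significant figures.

-1.52×10⁻⁶ J

The work done by the electric force is W_field = −ΔU = −q(V_B − V_A) = q(V_A − V_B).
At A: distances to the source charges are 0.577 m, 1.52 m; V_A = Σ kqᵢ/rᵢ = 83.3 V.
At B: distances to the source charges are 1.52 m, 0.598 m; V_B = Σ kqᵢ/rᵢ = -78.7 V.
ΔV = V_B − V_A = -162 V.
W_field = −qΔV = −(-9.35×10⁻⁹ C)(-162 V) = -1.52×10⁻⁶ J.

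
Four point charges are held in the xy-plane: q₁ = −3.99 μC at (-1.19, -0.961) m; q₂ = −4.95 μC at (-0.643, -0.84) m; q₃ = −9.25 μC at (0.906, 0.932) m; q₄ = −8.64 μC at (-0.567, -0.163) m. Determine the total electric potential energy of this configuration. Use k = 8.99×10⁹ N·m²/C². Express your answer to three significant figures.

1.87 J

The assembly work is the sum of pairwise potential energies, U = Σ_{i<j} kqᵢqⱼ/rᵢⱼ.
Pair separations: r₁₂ = 0.560 m, r₁₃ = 2.82 m, r₁₄ = 1.01 m, r₂₃ = 2.35 m, r₂₄ = 0.681 m, r₃₄ = 1.84 m.
Summing all 6 pair terms gives U = 1.87 J.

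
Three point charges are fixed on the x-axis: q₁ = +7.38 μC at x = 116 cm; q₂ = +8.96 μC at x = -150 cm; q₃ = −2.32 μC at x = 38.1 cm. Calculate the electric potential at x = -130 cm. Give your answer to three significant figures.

4.17×10⁵ V

Electric potential is a scalar, so the contributions from each charge add algebraically: V = Σ kqᵢ/rᵢ.
Distances from the field point to each charge: r₁ = 2.46 m, r₂ = 0.200 m, r₃ = 1.68 m.
V = k[(7.38×10⁻⁶)/(2.46) + (8.96×10⁻⁶)/(0.200) + (-2.32×10⁻⁶)/(1.68)] = 4.17×10⁵ V.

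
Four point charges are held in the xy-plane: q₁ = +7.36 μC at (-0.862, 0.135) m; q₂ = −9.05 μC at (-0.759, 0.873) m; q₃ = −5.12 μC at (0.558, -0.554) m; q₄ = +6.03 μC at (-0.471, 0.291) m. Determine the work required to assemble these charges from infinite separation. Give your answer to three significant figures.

-0.820 J

The assembly work is the sum of pairwise potential energies, U = Σ_{i<j} kqᵢqⱼ/rᵢⱼ.
Pair separations: r₁₂ = 0.745 m, r₁₃ = 1.58 m, r₁₄ = 0.421 m, r₂₃ = 1.94 m, r₂₄ = 0.649 m, r₃₄ = 1.33 m.
Summing all 6 pair terms gives U = -0.820 J.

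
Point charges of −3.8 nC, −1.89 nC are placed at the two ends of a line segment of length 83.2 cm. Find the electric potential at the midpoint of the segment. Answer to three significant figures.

Electric potential is a scalar, so the contributions from each charge add algebraically: V = Σ kqᵢ/rᵢ.
Each charge is 0.416 m from the midpoint.
V = k[(-3.80×10⁻⁹)/(0.416) + (-1.89×10⁻⁹)/(0.416)] = -123 V.

-123 V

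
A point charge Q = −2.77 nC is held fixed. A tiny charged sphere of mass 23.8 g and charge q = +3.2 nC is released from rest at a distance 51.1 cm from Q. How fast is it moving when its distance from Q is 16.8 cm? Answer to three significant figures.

Only the electrostatic force acts, so mechanical energy is conserved: ½mv² = U₁ − U₂ = kQq(1/r₁ − 1/r₂).
U₁ − U₂ = (8.99×10⁹ N·m²/C²)(-2.77×10⁻⁹ C)(3.20×10⁻⁹ C)(1/0.511 − 1/0.168) = 3.18×10⁻⁷ J.
v = √(2·3.18×10⁻⁷/0.0238) = 5.17×10⁻³ m/s.

5.17×10⁻³ m/s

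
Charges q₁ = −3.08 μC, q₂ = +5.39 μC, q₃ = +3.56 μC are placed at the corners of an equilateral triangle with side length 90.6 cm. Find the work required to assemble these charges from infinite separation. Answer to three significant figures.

The work to assemble the configuration equals its total potential energy, U = Σ kqᵢqⱼ/rᵢⱼ over all pairs.
All three pair separations equal the side length, 0.906 m.
U = (-0.165) + (-0.109) + (0.190) = -0.0831 J.

-0.0831 J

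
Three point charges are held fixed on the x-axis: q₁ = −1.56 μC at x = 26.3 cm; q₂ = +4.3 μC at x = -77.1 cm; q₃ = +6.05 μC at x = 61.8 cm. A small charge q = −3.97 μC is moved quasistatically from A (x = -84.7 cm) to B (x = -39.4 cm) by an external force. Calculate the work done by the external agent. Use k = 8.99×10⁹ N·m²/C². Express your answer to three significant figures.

For quasistatic motion the external work equals the change in potential energy: W_ext = qΔV = q(V_B − V_A).
At A: distances to the source charges are 1.11 m, 0.0760 m, 1.46 m; V_A = Σ kqᵢ/rᵢ = 5.33×10⁵ V.
At B: distances to the source charges are 0.657 m, 0.377 m, 1.01 m; V_B = Σ kqᵢ/rᵢ = 1.35×10⁵ V.
ΔV = V_B − V_A = -3.98×10⁵ V.
W_ext = qΔV = (-3.97×10⁻⁶ C)(-3.98×10⁵ V) = 1.58 J.

1.58 J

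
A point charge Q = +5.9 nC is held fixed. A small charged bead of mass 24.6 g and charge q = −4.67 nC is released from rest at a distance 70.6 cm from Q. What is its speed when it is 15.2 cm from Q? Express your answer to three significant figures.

0.0102 m/s

Only the electrostatic force acts, so mechanical energy is conserved: ½mv² = U₁ − U₂ = kQq(1/r₁ − 1/r₂).
U₁ − U₂ = (8.99×10⁹ N·m²/C²)(5.90×10⁻⁹ C)(-4.67×10⁻⁹ C)(1/0.706 − 1/0.152) = 1.28×10⁻⁶ J.
v = √(2·1.28×10⁻⁶/0.0246) = 0.0102 m/s.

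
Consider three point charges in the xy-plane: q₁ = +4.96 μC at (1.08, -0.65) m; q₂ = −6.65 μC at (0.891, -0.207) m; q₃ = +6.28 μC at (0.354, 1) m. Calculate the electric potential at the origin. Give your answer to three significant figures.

2.32×10⁴ V

Electric potential is a scalar, so the contributions from each charge add algebraically: V = Σ kqᵢ/rᵢ.
Distances from the field point to each charge: r₁ = 1.26 m, r₂ = 0.915 m, r₃ = 1.06 m.
V = k[(4.96×10⁻⁶)/(1.26) + (-6.65×10⁻⁶)/(0.915) + (6.28×10⁻⁶)/(1.06)] = 2.32×10⁴ V.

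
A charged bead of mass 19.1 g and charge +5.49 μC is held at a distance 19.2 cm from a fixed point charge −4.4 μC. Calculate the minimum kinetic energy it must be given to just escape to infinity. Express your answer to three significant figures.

To just escape, total mechanical energy must reach zero at infinity: ½mv²_min + U = 0, so ½mv²_min = −U = |kQq|/r.
|U| = |kQq|/r = (8.99×10⁹ N·m²/C²)(4.40×10⁻⁶)(5.49×10⁻⁶)/(0.192) = 1.13 J.

1.13 J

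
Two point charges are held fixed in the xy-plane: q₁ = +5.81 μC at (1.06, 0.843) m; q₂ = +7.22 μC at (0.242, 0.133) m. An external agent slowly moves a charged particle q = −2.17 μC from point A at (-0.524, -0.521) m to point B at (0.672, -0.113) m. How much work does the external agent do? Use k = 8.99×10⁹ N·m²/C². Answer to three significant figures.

-0.200 J

For quasistatic motion the external work equals the change in potential energy: W_ext = qΔV = q(V_B − V_A).
At A: distances to the source charges are 2.09 m, 1.01 m; V_A = Σ kqᵢ/rᵢ = 8.94×10⁴ V.
At B: distances to the source charges are 1.03 m, 0.495 m; V_B = Σ kqᵢ/rᵢ = 1.82×10⁵ V.
ΔV = V_B − V_A = 9.22×10⁴ V.
W_ext = qΔV = (-2.17×10⁻⁶ C)(9.22×10⁴ V) = -0.200 J.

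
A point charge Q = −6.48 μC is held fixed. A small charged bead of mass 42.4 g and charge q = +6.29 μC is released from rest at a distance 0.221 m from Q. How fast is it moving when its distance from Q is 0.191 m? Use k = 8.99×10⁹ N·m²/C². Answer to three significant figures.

Only the electrostatic force acts, so mechanical energy is conserved: ½mv² = U₁ − U₂ = kQq(1/r₁ − 1/r₂).
U₁ − U₂ = (8.99×10⁹ N·m²/C²)(-6.48×10⁻⁶ C)(6.29×10⁻⁶ C)(1/0.221 − 1/0.191) = 0.260 J.
v = √(2·0.260/0.0424) = 3.50 m/s.

3.50 m/s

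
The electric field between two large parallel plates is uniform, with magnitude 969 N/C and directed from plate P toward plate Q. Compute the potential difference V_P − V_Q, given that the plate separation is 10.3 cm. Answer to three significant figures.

99.8 V

In a uniform field, potential decreases in the direction of E: ΔV = −E·d for a displacement d parallel to E.
Going from Q to P is a displacement of 10.3 cm opposite to the field, so V_P − V_Q = +Ed = 99.8 V.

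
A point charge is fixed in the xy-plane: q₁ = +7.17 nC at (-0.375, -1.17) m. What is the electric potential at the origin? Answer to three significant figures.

The total potential is the scalar sum of each charge's contribution, V = Σ kqᵢ/rᵢ.
Distances from the field point to each charge: r₁ = 1.23 m.
V = k[(7.17×10⁻⁹)/(1.23)] = 52.5 V.

52.5 V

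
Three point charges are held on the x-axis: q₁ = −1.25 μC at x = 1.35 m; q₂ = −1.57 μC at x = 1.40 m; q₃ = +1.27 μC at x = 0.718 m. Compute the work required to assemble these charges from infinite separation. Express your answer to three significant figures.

0.304 J

The assembly work is the sum of pairwise potential energies, U = Σ_{i<j} kqᵢqⱼ/rᵢⱼ.
Pair separations: r₁₂ = 0.0500 m, r₁₃ = 0.632 m, r₂₃ = 0.682 m.
U = (0.353) + (-0.0226) + (-0.0263) = 0.304 J.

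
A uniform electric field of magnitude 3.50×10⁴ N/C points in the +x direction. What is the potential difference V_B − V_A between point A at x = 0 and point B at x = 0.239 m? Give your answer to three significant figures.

In a uniform field, potential decreases in the direction of E: V_B − V_A = −E·Δx.
V_B − V_A = −(3.50×10⁴ V/m)(0.239 m) = -8360 V.

-8360 V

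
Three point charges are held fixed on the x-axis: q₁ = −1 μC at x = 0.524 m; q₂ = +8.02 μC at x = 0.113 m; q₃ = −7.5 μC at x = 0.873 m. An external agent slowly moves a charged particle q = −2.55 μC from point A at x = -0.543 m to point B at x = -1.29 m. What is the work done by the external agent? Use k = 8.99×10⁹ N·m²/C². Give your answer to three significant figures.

For quasistatic motion the external work equals the change in potential energy: W_ext = qΔV = q(V_B − V_A).
At A: distances to the source charges are 1.07 m, 0.656 m, 1.42 m; V_A = Σ kqᵢ/rᵢ = 5.39×10⁴ V.
At B: distances to the source charges are 1.81 m, 1.40 m, 2.16 m; V_B = Σ kqᵢ/rᵢ = 1.53×10⁴ V.
ΔV = V_B − V_A = -3.86×10⁴ V.
W_ext = qΔV = (-2.55×10⁻⁶ C)(-3.86×10⁴ V) = 0.0984 J.

0.0984 J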